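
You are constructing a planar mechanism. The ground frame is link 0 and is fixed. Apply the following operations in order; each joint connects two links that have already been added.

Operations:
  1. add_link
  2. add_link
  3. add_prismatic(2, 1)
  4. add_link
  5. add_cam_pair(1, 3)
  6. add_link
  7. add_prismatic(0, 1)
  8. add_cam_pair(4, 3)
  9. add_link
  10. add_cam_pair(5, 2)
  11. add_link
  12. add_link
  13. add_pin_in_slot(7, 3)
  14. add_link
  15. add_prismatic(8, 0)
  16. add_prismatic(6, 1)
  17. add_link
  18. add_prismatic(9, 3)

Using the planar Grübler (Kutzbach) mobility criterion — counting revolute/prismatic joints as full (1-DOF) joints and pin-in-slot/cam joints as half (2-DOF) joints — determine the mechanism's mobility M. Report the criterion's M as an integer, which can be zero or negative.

L=1 J1=0 J2=0
add link → L=2 J1=0 J2=0
add link → L=3 J1=0 J2=0
P@2,1 dof=1 J1 → L=3 J1=1 J2=0
add link → L=4 J1=1 J2=0
C@1,3 dof=2 J2 → L=4 J1=1 J2=1
add link → L=5 J1=1 J2=1
P@0,1 dof=1 J1 → L=5 J1=2 J2=1
C@4,3 dof=2 J2 → L=5 J1=2 J2=2
add link → L=6 J1=2 J2=2
C@5,2 dof=2 J2 → L=6 J1=2 J2=3
add link → L=7 J1=2 J2=3
add link → L=8 J1=2 J2=3
PS@7,3 dof=2 J2 → L=8 J1=2 J2=4
add link → L=9 J1=2 J2=4
P@8,0 dof=1 J1 → L=9 J1=3 J2=4
P@6,1 dof=1 J1 → L=9 J1=4 J2=4
add link → L=10 J1=4 J2=4
P@9,3 dof=1 J1 → L=10 J1=5 J2=4
M=3(L−1)−2J1−J2=3·9−2·5−4=13

M = 13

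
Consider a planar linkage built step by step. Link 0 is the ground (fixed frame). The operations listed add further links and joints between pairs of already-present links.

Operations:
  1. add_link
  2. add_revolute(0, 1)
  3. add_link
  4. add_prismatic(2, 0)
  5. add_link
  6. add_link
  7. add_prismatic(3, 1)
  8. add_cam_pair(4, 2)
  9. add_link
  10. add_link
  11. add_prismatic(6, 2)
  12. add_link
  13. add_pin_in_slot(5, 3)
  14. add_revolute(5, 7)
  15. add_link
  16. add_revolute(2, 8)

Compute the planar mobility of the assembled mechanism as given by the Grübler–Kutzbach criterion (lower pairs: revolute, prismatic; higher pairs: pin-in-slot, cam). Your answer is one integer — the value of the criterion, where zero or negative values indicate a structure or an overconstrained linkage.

link 0 = ground. State L|J1|J2 = 1|0|0
+link1  2|0|0
R(0,1) f=1→J1  2|1|0
+link2  3|1|0
P(2,0) f=1→J1  3|2|0
+link3  4|2|0
+link4  5|2|0
P(3,1) f=1→J1  5|3|0
C(4,2) f=2→J2  5|3|1
+link5  6|3|1
+link6  7|3|1
P(6,2) f=1→J1  7|4|1
+link7  8|4|1
PS(5,3) f=2→J2  8|4|2
R(5,7) f=1→J1  8|5|2
+link8  9|5|2
R(2,8) f=1→J1  9|6|2
M = 3(9−1)−2·6−2 = 24−12−2 = 10

M = 10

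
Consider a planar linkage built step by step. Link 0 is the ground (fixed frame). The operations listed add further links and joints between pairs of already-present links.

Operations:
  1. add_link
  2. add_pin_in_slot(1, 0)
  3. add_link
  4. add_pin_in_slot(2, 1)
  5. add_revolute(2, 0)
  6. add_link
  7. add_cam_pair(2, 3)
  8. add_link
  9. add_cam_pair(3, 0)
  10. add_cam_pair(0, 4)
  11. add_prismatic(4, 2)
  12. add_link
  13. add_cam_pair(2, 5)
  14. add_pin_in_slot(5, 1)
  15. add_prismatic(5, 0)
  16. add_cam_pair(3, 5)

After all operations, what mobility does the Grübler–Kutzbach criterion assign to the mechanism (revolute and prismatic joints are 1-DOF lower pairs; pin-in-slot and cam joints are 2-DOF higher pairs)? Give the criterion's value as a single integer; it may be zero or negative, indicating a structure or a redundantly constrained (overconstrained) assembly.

M = 1

L=1 J1=0 J2=0
add link → L=2 J1=0 J2=0
PS@1,0 dof=2 J2 → L=2 J1=0 J2=1
add link → L=3 J1=0 J2=1
PS@2,1 dof=2 J2 → L=3 J1=0 J2=2
R@2,0 dof=1 J1 → L=3 J1=1 J2=2
add link → L=4 J1=1 J2=2
C@2,3 dof=2 J2 → L=4 J1=1 J2=3
add link → L=5 J1=1 J2=3
C@3,0 dof=2 J2 → L=5 J1=1 J2=4
C@0,4 dof=2 J2 → L=5 J1=1 J2=5
P@4,2 dof=1 J1 → L=5 J1=2 J2=5
add link → L=6 J1=2 J2=5
C@2,5 dof=2 J2 → L=6 J1=2 J2=6
PS@5,1 dof=2 J2 → L=6 J1=2 J2=7
P@5,0 dof=1 J1 → L=6 J1=3 J2=7
C@3,5 dof=2 J2 → L=6 J1=3 J2=8
M=3(L−1)−2J1−J2=3·5−2·3−8=1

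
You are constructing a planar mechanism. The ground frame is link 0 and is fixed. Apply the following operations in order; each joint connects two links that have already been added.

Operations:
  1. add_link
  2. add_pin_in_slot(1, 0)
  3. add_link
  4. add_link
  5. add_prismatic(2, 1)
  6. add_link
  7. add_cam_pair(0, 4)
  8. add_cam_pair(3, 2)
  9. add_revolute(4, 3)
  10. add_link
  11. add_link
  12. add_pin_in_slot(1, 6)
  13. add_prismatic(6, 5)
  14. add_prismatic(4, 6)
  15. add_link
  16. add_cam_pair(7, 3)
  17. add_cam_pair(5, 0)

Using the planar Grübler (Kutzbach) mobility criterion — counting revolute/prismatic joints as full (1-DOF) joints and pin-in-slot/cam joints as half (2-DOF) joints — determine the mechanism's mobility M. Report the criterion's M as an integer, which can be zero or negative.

L=1 J1=0 J2=0
add link → L=2 J1=0 J2=0
PS@1,0 dof=2 J2 → L=2 J1=0 J2=1
add link → L=3 J1=0 J2=1
add link → L=4 J1=0 J2=1
P@2,1 dof=1 J1 → L=4 J1=1 J2=1
add link → L=5 J1=1 J2=1
C@0,4 dof=2 J2 → L=5 J1=1 J2=2
C@3,2 dof=2 J2 → L=5 J1=1 J2=3
R@4,3 dof=1 J1 → L=5 J1=2 J2=3
add link → L=6 J1=2 J2=3
add link → L=7 J1=2 J2=3
PS@1,6 dof=2 J2 → L=7 J1=2 J2=4
P@6,5 dof=1 J1 → L=7 J1=3 J2=4
P@4,6 dof=1 J1 → L=7 J1=4 J2=4
add link → L=8 J1=4 J2=4
C@7,3 dof=2 J2 → L=8 J1=4 J2=5
C@5,0 dof=2 J2 → L=8 J1=4 J2=6
M=3(L−1)−2J1−J2=3·7−2·4−6=7

M = 7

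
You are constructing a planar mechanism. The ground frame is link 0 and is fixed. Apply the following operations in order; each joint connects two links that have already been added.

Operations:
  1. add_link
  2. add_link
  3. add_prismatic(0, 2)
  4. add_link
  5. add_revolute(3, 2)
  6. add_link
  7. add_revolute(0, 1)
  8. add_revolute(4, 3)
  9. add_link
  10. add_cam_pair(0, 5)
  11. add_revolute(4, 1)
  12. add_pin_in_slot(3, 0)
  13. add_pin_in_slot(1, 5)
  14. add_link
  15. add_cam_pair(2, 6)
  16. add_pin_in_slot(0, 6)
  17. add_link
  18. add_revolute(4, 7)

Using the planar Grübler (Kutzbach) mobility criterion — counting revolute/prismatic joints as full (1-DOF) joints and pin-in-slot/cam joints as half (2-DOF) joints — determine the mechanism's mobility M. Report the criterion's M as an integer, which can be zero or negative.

M = 4

link 0 = ground. State L|J1|J2 = 1|0|0
+link1  2|0|0
+link2  3|0|0
P(0,2) f=1→J1  3|1|0
+link3  4|1|0
R(3,2) f=1→J1  4|2|0
+link4  5|2|0
R(0,1) f=1→J1  5|3|0
R(4,3) f=1→J1  5|4|0
+link5  6|4|0
C(0,5) f=2→J2  6|4|1
R(4,1) f=1→J1  6|5|1
PS(3,0) f=2→J2  6|5|2
PS(1,5) f=2→J2  6|5|3
+link6  7|5|3
C(2,6) f=2→J2  7|5|4
PS(0,6) f=2→J2  7|5|5
+link7  8|5|5
R(4,7) f=1→J1  8|6|5
M = 3(8−1)−2·6−5 = 21−12−5 = 4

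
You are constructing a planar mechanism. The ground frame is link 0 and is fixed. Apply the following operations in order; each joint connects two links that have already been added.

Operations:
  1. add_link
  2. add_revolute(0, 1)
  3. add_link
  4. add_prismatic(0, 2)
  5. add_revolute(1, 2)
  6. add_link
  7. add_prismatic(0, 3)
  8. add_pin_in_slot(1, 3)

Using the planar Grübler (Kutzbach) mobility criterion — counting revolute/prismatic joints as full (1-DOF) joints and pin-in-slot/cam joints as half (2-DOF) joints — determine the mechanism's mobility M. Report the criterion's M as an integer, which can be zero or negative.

M = 0

[1;0;0] (link 0 is ground)
L+ [2;0;0]
R(0,1)∈J1 [2;1;0]
L+ [3;1;0]
P(0,2)∈J1 [3;2;0]
R(1,2)∈J1 [3;3;0]
L+ [4;3;0]
P(0,3)∈J1 [4;4;0]
PS(1,3)∈J2 [4;4;1]
mobility = 9 − 8 − 1 = 0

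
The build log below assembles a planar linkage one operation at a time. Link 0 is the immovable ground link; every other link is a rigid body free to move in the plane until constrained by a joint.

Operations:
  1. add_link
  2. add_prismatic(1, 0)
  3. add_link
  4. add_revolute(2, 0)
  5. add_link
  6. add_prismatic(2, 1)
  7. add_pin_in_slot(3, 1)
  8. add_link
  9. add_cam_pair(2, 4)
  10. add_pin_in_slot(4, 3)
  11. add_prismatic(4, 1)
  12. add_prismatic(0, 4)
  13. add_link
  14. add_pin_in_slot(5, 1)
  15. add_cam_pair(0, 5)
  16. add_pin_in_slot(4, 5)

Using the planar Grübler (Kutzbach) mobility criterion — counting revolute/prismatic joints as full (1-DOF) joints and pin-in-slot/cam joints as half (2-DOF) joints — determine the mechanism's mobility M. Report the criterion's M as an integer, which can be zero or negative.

(L,J1,J2)=(1,0,0); link0 fixed
link1: (2,0,0)
P 1-0 [J1]: (2,1,0)
link2: (3,1,0)
R 2-0 [J1]: (3,2,0)
link3: (4,2,0)
P 2-1 [J1]: (4,3,0)
PS 3-1 [J2]: (4,3,1)
link4: (5,3,1)
C 2-4 [J2]: (5,3,2)
PS 4-3 [J2]: (5,3,3)
P 4-1 [J1]: (5,4,3)
P 0-4 [J1]: (5,5,3)
link5: (6,5,3)
PS 5-1 [J2]: (6,5,4)
C 0-5 [J2]: (6,5,5)
PS 4-5 [J2]: (6,5,6)
Grübler: 3·5 − 2·5 − 6 = -1

M = -1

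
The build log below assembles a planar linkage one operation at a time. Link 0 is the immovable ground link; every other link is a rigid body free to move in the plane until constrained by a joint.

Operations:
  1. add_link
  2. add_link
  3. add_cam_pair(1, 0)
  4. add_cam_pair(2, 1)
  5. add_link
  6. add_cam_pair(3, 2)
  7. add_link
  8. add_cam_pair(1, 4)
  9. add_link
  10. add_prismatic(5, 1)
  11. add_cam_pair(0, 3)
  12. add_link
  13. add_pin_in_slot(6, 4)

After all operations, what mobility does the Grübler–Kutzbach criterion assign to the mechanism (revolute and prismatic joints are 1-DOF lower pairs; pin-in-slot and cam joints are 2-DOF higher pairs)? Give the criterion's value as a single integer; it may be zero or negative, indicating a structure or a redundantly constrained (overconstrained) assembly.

M = 10

L=1 J1=0 J2=0
add link → L=2 J1=0 J2=0
add link → L=3 J1=0 J2=0
C@1,0 dof=2 J2 → L=3 J1=0 J2=1
C@2,1 dof=2 J2 → L=3 J1=0 J2=2
add link → L=4 J1=0 J2=2
C@3,2 dof=2 J2 → L=4 J1=0 J2=3
add link → L=5 J1=0 J2=3
C@1,4 dof=2 J2 → L=5 J1=0 J2=4
add link → L=6 J1=0 J2=4
P@5,1 dof=1 J1 → L=6 J1=1 J2=4
C@0,3 dof=2 J2 → L=6 J1=1 J2=5
add link → L=7 J1=1 J2=5
PS@6,4 dof=2 J2 → L=7 J1=1 J2=6
M=3(L−1)−2J1−J2=3·6−2·1−6=10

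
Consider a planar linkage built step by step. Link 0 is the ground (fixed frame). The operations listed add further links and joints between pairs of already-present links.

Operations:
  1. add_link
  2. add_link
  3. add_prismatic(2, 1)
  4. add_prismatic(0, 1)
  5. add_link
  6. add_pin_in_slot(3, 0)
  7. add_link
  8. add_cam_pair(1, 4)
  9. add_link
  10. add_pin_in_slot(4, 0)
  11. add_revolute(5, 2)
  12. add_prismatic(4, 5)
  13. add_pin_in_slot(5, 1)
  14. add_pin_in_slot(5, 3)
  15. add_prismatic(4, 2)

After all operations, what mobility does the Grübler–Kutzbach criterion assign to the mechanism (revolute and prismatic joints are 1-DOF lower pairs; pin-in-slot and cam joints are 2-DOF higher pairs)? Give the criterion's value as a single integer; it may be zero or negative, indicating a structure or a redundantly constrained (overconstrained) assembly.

M = 0

link 0 = ground. State L|J1|J2 = 1|0|0
+link1  2|0|0
+link2  3|0|0
P(2,1) f=1→J1  3|1|0
P(0,1) f=1→J1  3|2|0
+link3  4|2|0
PS(3,0) f=2→J2  4|2|1
+link4  5|2|1
C(1,4) f=2→J2  5|2|2
+link5  6|2|2
PS(4,0) f=2→J2  6|2|3
R(5,2) f=1→J1  6|3|3
P(4,5) f=1→J1  6|4|3
PS(5,1) f=2→J2  6|4|4
PS(5,3) f=2→J2  6|4|5
P(4,2) f=1→J1  6|5|5
M = 3(6−1)−2·5−5 = 15−10−5 = 0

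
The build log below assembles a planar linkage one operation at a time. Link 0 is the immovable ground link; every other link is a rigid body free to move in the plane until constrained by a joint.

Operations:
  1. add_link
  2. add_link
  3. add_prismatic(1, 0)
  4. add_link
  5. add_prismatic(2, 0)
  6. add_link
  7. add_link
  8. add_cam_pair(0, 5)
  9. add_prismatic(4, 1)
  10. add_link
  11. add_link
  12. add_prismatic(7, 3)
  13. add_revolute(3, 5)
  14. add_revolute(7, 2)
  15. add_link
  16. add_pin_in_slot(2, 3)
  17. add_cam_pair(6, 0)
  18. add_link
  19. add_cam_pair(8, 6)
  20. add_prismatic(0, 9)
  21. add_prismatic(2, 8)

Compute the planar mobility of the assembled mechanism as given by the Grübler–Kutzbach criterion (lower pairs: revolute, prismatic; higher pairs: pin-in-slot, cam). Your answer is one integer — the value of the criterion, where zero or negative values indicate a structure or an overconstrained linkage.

M = 7

[1;0;0] (link 0 is ground)
L+ [2;0;0]
L+ [3;0;0]
P(1,0)∈J1 [3;1;0]
L+ [4;1;0]
P(2,0)∈J1 [4;2;0]
L+ [5;2;0]
L+ [6;2;0]
C(0,5)∈J2 [6;2;1]
P(4,1)∈J1 [6;3;1]
L+ [7;3;1]
L+ [8;3;1]
P(7,3)∈J1 [8;4;1]
R(3,5)∈J1 [8;5;1]
R(7,2)∈J1 [8;6;1]
L+ [9;6;1]
PS(2,3)∈J2 [9;6;2]
C(6,0)∈J2 [9;6;3]
L+ [10;6;3]
C(8,6)∈J2 [10;6;4]
P(0,9)∈J1 [10;7;4]
P(2,8)∈J1 [10;8;4]
mobility = 27 − 16 − 4 = 7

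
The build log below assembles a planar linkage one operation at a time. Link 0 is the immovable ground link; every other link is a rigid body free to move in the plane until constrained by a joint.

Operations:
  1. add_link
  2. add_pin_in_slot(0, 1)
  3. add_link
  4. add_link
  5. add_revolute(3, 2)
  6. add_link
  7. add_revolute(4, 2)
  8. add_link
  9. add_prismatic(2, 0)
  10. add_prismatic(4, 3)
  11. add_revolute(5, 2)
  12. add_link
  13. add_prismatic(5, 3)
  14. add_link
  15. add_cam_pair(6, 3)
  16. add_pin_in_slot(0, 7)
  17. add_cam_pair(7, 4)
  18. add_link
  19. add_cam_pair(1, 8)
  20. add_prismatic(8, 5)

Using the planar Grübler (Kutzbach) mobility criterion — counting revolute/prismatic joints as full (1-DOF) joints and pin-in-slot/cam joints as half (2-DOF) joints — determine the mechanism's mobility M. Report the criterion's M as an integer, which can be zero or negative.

(L,J1,J2)=(1,0,0); link0 fixed
link1: (2,0,0)
PS 0-1 [J2]: (2,0,1)
link2: (3,0,1)
link3: (4,0,1)
R 3-2 [J1]: (4,1,1)
link4: (5,1,1)
R 4-2 [J1]: (5,2,1)
link5: (6,2,1)
P 2-0 [J1]: (6,3,1)
P 4-3 [J1]: (6,4,1)
R 5-2 [J1]: (6,5,1)
link6: (7,5,1)
P 5-3 [J1]: (7,6,1)
link7: (8,6,1)
C 6-3 [J2]: (8,6,2)
PS 0-7 [J2]: (8,6,3)
C 7-4 [J2]: (8,6,4)
link8: (9,6,4)
C 1-8 [J2]: (9,6,5)
P 8-5 [J1]: (9,7,5)
Grübler: 3·8 − 2·7 − 5 = 5

M = 5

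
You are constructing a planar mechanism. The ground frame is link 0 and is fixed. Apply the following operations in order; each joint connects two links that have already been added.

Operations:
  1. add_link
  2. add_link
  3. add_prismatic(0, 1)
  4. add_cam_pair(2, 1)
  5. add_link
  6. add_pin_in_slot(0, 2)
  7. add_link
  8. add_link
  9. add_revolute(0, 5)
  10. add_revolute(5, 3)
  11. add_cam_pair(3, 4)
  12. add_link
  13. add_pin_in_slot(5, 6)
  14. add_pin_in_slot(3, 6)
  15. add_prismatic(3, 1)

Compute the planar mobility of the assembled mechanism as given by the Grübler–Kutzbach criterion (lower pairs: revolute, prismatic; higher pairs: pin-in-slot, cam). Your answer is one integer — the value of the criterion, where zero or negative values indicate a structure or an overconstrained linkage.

M = 5

[1;0;0] (link 0 is ground)
L+ [2;0;0]
L+ [3;0;0]
P(0,1)∈J1 [3;1;0]
C(2,1)∈J2 [3;1;1]
L+ [4;1;1]
PS(0,2)∈J2 [4;1;2]
L+ [5;1;2]
L+ [6;1;2]
R(0,5)∈J1 [6;2;2]
R(5,3)∈J1 [6;3;2]
C(3,4)∈J2 [6;3;3]
L+ [7;3;3]
PS(5,6)∈J2 [7;3;4]
PS(3,6)∈J2 [7;3;5]
P(3,1)∈J1 [7;4;5]
mobility = 18 − 8 − 5 = 5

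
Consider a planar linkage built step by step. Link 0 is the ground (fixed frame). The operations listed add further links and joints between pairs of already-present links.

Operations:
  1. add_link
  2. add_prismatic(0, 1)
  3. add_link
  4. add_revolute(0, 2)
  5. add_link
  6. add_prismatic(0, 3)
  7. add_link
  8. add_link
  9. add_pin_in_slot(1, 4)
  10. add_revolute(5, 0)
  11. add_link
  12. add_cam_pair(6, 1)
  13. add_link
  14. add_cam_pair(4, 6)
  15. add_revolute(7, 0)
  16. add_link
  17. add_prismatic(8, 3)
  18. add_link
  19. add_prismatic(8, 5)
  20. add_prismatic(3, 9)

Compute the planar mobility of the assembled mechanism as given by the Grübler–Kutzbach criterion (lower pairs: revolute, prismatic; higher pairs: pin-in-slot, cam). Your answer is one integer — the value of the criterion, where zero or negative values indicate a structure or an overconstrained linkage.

link 0 = ground. State L|J1|J2 = 1|0|0
+link1  2|0|0
P(0,1) f=1→J1  2|1|0
+link2  3|1|0
R(0,2) f=1→J1  3|2|0
+link3  4|2|0
P(0,3) f=1→J1  4|3|0
+link4  5|3|0
+link5  6|3|0
PS(1,4) f=2→J2  6|3|1
R(5,0) f=1→J1  6|4|1
+link6  7|4|1
C(6,1) f=2→J2  7|4|2
+link7  8|4|2
C(4,6) f=2→J2  8|4|3
R(7,0) f=1→J1  8|5|3
+link8  9|5|3
P(8,3) f=1→J1  9|6|3
+link9  10|6|3
P(8,5) f=1→J1  10|7|3
P(3,9) f=1→J1  10|8|3
M = 3(10−1)−2·8−3 = 27−16−3 = 8

M = 8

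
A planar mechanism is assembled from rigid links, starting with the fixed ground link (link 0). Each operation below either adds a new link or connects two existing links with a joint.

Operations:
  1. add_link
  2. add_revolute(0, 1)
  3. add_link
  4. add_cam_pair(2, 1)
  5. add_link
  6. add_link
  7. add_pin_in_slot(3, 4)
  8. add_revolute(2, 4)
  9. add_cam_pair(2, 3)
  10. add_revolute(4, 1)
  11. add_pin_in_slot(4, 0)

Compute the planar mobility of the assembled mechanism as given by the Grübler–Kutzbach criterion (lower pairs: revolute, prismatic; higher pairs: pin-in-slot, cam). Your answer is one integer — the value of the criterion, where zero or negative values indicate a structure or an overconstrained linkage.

ground; <1,0,0>
#1 <2,0,0>
R:0↔1 J1 <2,1,0>
#2 <3,1,0>
C:2↔1 J2 <3,1,1>
#3 <4,1,1>
#4 <5,1,1>
PS:3↔4 J2 <5,1,2>
R:2↔4 J1 <5,2,2>
C:2↔3 J2 <5,2,3>
R:4↔1 J1 <5,3,3>
PS:4↔0 J2 <5,3,4>
3×4 − 2×3 − 1×4 = 2

M = 2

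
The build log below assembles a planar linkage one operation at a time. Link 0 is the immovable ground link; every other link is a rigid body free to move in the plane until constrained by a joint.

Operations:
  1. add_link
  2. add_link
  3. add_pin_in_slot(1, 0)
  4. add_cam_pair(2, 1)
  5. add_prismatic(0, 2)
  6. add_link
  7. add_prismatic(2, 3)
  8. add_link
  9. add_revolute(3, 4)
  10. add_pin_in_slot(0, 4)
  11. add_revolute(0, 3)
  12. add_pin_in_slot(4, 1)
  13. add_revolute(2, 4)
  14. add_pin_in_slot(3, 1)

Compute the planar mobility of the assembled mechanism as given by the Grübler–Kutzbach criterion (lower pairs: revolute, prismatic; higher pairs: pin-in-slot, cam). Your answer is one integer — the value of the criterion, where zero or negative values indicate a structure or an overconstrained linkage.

M = -3

[1;0;0] (link 0 is ground)
L+ [2;0;0]
L+ [3;0;0]
PS(1,0)∈J2 [3;0;1]
C(2,1)∈J2 [3;0;2]
P(0,2)∈J1 [3;1;2]
L+ [4;1;2]
P(2,3)∈J1 [4;2;2]
L+ [5;2;2]
R(3,4)∈J1 [5;3;2]
PS(0,4)∈J2 [5;3;3]
R(0,3)∈J1 [5;4;3]
PS(4,1)∈J2 [5;4;4]
R(2,4)∈J1 [5;5;4]
PS(3,1)∈J2 [5;5;5]
mobility = 12 − 10 − 5 = -3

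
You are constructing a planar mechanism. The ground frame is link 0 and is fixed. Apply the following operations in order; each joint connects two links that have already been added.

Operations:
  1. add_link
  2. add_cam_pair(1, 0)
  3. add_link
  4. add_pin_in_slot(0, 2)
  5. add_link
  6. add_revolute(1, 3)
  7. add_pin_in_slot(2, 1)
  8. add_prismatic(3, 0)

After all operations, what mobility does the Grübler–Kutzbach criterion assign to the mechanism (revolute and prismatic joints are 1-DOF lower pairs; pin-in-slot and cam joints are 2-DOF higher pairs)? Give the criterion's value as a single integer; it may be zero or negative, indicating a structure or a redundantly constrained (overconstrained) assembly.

M = 2

L=1 J1=0 J2=0
add link → L=2 J1=0 J2=0
C@1,0 dof=2 J2 → L=2 J1=0 J2=1
add link → L=3 J1=0 J2=1
PS@0,2 dof=2 J2 → L=3 J1=0 J2=2
add link → L=4 J1=0 J2=2
R@1,3 dof=1 J1 → L=4 J1=1 J2=2
PS@2,1 dof=2 J2 → L=4 J1=1 J2=3
P@3,0 dof=1 J1 → L=4 J1=2 J2=3
M=3(L−1)−2J1−J2=3·3−2·2−3=2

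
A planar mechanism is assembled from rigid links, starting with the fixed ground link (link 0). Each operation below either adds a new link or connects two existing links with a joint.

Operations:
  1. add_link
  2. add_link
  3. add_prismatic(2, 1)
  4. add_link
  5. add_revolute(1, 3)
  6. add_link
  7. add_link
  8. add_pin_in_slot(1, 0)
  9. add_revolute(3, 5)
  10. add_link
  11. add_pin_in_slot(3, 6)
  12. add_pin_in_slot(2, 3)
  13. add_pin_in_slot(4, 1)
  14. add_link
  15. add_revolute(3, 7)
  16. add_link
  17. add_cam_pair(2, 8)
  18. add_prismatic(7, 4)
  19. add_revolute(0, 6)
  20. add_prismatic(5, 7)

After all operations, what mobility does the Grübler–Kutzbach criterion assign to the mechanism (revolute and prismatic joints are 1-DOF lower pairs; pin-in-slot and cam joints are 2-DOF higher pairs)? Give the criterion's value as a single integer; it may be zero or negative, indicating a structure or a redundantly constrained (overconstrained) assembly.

M = 5

[1;0;0] (link 0 is ground)
L+ [2;0;0]
L+ [3;0;0]
P(2,1)∈J1 [3;1;0]
L+ [4;1;0]
R(1,3)∈J1 [4;2;0]
L+ [5;2;0]
L+ [6;2;0]
PS(1,0)∈J2 [6;2;1]
R(3,5)∈J1 [6;3;1]
L+ [7;3;1]
PS(3,6)∈J2 [7;3;2]
PS(2,3)∈J2 [7;3;3]
PS(4,1)∈J2 [7;3;4]
L+ [8;3;4]
R(3,7)∈J1 [8;4;4]
L+ [9;4;4]
C(2,8)∈J2 [9;4;5]
P(7,4)∈J1 [9;5;5]
R(0,6)∈J1 [9;6;5]
P(5,7)∈J1 [9;7;5]
mobility = 24 − 14 − 5 = 5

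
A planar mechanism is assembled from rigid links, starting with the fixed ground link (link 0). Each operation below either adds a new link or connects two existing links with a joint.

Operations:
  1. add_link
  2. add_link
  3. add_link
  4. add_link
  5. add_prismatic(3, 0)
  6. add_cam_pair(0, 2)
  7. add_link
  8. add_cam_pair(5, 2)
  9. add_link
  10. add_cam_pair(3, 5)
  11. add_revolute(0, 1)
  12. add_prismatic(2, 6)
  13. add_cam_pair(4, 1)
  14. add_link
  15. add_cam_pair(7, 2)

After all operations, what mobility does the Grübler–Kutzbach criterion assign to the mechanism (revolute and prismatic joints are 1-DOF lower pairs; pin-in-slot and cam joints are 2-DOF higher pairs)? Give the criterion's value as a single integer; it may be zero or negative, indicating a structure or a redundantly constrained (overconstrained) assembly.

ground; <1,0,0>
#1 <2,0,0>
#2 <3,0,0>
#3 <4,0,0>
#4 <5,0,0>
P:3↔0 J1 <5,1,0>
C:0↔2 J2 <5,1,1>
#5 <6,1,1>
C:5↔2 J2 <6,1,2>
#6 <7,1,2>
C:3↔5 J2 <7,1,3>
R:0↔1 J1 <7,2,3>
P:2↔6 J1 <7,3,3>
C:4↔1 J2 <7,3,4>
#7 <8,3,4>
C:7↔2 J2 <8,3,5>
3×7 − 2×3 − 1×5 = 10

M = 10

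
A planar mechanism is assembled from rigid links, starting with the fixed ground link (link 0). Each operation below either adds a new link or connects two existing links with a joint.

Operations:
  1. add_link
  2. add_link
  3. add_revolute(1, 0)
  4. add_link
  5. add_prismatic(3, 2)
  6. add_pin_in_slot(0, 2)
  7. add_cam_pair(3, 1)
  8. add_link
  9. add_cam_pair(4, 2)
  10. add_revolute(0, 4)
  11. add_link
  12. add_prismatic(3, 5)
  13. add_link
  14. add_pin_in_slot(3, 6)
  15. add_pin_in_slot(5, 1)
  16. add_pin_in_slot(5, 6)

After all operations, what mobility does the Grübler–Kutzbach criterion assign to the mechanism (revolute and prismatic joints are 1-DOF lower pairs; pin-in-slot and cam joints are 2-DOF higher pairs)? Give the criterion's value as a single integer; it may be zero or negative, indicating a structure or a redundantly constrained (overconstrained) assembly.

M = 4

[1;0;0] (link 0 is ground)
L+ [2;0;0]
L+ [3;0;0]
R(1,0)∈J1 [3;1;0]
L+ [4;1;0]
P(3,2)∈J1 [4;2;0]
PS(0,2)∈J2 [4;2;1]
C(3,1)∈J2 [4;2;2]
L+ [5;2;2]
C(4,2)∈J2 [5;2;3]
R(0,4)∈J1 [5;3;3]
L+ [6;3;3]
P(3,5)∈J1 [6;4;3]
L+ [7;4;3]
PS(3,6)∈J2 [7;4;4]
PS(5,1)∈J2 [7;4;5]
PS(5,6)∈J2 [7;4;6]
mobility = 18 − 8 − 6 = 4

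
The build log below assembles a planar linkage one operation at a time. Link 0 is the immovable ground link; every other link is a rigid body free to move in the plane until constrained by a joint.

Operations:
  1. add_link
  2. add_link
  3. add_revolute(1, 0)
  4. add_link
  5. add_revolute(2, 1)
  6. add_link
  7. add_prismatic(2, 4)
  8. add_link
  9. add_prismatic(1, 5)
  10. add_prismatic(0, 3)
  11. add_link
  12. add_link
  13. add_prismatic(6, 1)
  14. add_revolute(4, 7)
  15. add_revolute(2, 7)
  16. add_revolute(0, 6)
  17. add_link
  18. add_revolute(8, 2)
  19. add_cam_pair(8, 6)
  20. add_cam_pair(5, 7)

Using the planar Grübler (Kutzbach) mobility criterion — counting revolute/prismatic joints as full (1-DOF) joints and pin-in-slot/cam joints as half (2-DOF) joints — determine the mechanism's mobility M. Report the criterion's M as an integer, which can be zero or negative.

M = 2

ground; <1,0,0>
#1 <2,0,0>
#2 <3,0,0>
R:1↔0 J1 <3,1,0>
#3 <4,1,0>
R:2↔1 J1 <4,2,0>
#4 <5,2,0>
P:2↔4 J1 <5,3,0>
#5 <6,3,0>
P:1↔5 J1 <6,4,0>
P:0↔3 J1 <6,5,0>
#6 <7,5,0>
#7 <8,5,0>
P:6↔1 J1 <8,6,0>
R:4↔7 J1 <8,7,0>
R:2↔7 J1 <8,8,0>
R:0↔6 J1 <8,9,0>
#8 <9,9,0>
R:8↔2 J1 <9,10,0>
C:8↔6 J2 <9,10,1>
C:5↔7 J2 <9,10,2>
3×8 − 2×10 − 1×2 = 2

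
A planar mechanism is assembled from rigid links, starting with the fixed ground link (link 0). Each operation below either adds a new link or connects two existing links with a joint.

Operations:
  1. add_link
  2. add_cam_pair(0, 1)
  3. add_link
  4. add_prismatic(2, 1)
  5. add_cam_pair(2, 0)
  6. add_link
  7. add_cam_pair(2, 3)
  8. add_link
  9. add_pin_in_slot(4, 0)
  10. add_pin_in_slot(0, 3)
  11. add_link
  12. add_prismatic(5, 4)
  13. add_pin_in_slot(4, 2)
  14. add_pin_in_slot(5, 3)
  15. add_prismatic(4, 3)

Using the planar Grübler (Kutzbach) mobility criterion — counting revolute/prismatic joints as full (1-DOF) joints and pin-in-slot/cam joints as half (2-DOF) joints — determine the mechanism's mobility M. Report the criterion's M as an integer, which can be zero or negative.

M = 2

[1;0;0] (link 0 is ground)
L+ [2;0;0]
C(0,1)∈J2 [2;0;1]
L+ [3;0;1]
P(2,1)∈J1 [3;1;1]
C(2,0)∈J2 [3;1;2]
L+ [4;1;2]
C(2,3)∈J2 [4;1;3]
L+ [5;1;3]
PS(4,0)∈J2 [5;1;4]
PS(0,3)∈J2 [5;1;5]
L+ [6;1;5]
P(5,4)∈J1 [6;2;5]
PS(4,2)∈J2 [6;2;6]
PS(5,3)∈J2 [6;2;7]
P(4,3)∈J1 [6;3;7]
mobility = 15 − 6 − 7 = 2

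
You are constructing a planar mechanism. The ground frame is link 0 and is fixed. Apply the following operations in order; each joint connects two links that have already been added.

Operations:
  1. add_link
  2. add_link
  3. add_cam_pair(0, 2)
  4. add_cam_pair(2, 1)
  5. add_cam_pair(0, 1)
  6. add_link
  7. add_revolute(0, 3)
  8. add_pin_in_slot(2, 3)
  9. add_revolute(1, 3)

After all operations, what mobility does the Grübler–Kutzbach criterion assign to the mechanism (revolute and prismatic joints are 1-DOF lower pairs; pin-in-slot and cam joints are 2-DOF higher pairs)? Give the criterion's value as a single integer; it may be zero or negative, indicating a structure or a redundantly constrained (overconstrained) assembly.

M = 1

link 0 = ground. State L|J1|J2 = 1|0|0
+link1  2|0|0
+link2  3|0|0
C(0,2) f=2→J2  3|0|1
C(2,1) f=2→J2  3|0|2
C(0,1) f=2→J2  3|0|3
+link3  4|0|3
R(0,3) f=1→J1  4|1|3
PS(2,3) f=2→J2  4|1|4
R(1,3) f=1→J1  4|2|4
M = 3(4−1)−2·2−4 = 9−4−4 = 1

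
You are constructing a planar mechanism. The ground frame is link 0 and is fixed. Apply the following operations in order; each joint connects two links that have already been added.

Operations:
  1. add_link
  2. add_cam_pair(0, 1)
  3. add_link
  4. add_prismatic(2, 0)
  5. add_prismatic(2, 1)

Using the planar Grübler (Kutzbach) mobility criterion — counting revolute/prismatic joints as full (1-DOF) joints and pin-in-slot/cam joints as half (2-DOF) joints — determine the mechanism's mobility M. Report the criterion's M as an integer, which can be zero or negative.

M = 1

link 0 = ground. State L|J1|J2 = 1|0|0
+link1  2|0|0
C(0,1) f=2→J2  2|0|1
+link2  3|0|1
P(2,0) f=1→J1  3|1|1
P(2,1) f=1→J1  3|2|1
M = 3(3−1)−2·2−1 = 6−4−1 = 1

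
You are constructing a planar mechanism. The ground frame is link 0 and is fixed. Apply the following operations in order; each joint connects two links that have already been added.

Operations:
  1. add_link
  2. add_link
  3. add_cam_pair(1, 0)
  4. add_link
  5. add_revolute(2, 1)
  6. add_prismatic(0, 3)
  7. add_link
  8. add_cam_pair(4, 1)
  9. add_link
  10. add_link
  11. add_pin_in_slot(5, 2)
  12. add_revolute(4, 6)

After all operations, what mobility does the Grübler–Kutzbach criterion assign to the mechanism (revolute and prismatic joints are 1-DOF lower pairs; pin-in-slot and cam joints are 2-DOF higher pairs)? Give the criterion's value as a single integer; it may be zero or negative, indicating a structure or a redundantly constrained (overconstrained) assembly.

L=1 J1=0 J2=0
add link → L=2 J1=0 J2=0
add link → L=3 J1=0 J2=0
C@1,0 dof=2 J2 → L=3 J1=0 J2=1
add link → L=4 J1=0 J2=1
R@2,1 dof=1 J1 → L=4 J1=1 J2=1
P@0,3 dof=1 J1 → L=4 J1=2 J2=1
add link → L=5 J1=2 J2=1
C@4,1 dof=2 J2 → L=5 J1=2 J2=2
add link → L=6 J1=2 J2=2
add link → L=7 J1=2 J2=2
PS@5,2 dof=2 J2 → L=7 J1=2 J2=3
R@4,6 dof=1 J1 → L=7 J1=3 J2=3
M=3(L−1)−2J1−J2=3·6−2·3−3=9

M = 9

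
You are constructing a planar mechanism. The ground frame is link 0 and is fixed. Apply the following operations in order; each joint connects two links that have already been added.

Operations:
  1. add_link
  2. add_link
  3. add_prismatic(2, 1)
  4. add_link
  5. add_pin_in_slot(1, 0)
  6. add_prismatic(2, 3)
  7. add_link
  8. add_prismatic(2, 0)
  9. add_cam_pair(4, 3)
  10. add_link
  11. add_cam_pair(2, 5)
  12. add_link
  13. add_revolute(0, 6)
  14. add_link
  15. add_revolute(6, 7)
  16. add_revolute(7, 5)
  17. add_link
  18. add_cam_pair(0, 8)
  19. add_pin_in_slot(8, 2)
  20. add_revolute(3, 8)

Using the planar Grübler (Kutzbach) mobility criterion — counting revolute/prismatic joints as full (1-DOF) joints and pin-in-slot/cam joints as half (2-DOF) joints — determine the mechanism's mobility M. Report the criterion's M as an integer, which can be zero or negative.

M = 5

L=1 J1=0 J2=0
add link → L=2 J1=0 J2=0
add link → L=3 J1=0 J2=0
P@2,1 dof=1 J1 → L=3 J1=1 J2=0
add link → L=4 J1=1 J2=0
PS@1,0 dof=2 J2 → L=4 J1=1 J2=1
P@2,3 dof=1 J1 → L=4 J1=2 J2=1
add link → L=5 J1=2 J2=1
P@2,0 dof=1 J1 → L=5 J1=3 J2=1
C@4,3 dof=2 J2 → L=5 J1=3 J2=2
add link → L=6 J1=3 J2=2
C@2,5 dof=2 J2 → L=6 J1=3 J2=3
add link → L=7 J1=3 J2=3
R@0,6 dof=1 J1 → L=7 J1=4 J2=3
add link → L=8 J1=4 J2=3
R@6,7 dof=1 J1 → L=8 J1=5 J2=3
R@7,5 dof=1 J1 → L=8 J1=6 J2=3
add link → L=9 J1=6 J2=3
C@0,8 dof=2 J2 → L=9 J1=6 J2=4
PS@8,2 dof=2 J2 → L=9 J1=6 J2=5
R@3,8 dof=1 J1 → L=9 J1=7 J2=5
M=3(L−1)−2J1−J2=3·8−2·7−5=5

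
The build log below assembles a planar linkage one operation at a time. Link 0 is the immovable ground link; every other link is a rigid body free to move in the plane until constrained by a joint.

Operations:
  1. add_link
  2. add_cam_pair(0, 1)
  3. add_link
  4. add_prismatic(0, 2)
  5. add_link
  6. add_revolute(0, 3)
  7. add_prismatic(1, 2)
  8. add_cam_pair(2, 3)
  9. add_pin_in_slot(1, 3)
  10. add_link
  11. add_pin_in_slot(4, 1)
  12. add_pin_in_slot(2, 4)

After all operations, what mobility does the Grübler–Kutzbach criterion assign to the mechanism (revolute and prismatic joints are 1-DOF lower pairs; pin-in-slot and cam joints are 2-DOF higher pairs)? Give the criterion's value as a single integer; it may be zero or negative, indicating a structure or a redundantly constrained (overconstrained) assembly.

M = 1

[1;0;0] (link 0 is ground)
L+ [2;0;0]
C(0,1)∈J2 [2;0;1]
L+ [3;0;1]
P(0,2)∈J1 [3;1;1]
L+ [4;1;1]
R(0,3)∈J1 [4;2;1]
P(1,2)∈J1 [4;3;1]
C(2,3)∈J2 [4;3;2]
PS(1,3)∈J2 [4;3;3]
L+ [5;3;3]
PS(4,1)∈J2 [5;3;4]
PS(2,4)∈J2 [5;3;5]
mobility = 12 − 6 − 5 = 1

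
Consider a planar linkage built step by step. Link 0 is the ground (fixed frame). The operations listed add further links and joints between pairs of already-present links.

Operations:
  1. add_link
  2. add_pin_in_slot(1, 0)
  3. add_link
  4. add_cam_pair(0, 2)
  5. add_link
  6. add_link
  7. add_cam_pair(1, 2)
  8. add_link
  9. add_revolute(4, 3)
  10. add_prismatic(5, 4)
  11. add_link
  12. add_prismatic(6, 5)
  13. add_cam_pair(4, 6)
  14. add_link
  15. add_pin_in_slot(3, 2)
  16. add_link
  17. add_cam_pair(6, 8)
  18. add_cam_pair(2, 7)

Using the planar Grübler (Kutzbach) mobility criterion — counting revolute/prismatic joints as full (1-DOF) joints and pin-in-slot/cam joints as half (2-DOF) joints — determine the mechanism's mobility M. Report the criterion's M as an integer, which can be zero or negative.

(L,J1,J2)=(1,0,0); link0 fixed
link1: (2,0,0)
PS 1-0 [J2]: (2,0,1)
link2: (3,0,1)
C 0-2 [J2]: (3,0,2)
link3: (4,0,2)
link4: (5,0,2)
C 1-2 [J2]: (5,0,3)
link5: (6,0,3)
R 4-3 [J1]: (6,1,3)
P 5-4 [J1]: (6,2,3)
link6: (7,2,3)
P 6-5 [J1]: (7,3,3)
C 4-6 [J2]: (7,3,4)
link7: (8,3,4)
PS 3-2 [J2]: (8,3,5)
link8: (9,3,5)
C 6-8 [J2]: (9,3,6)
C 2-7 [J2]: (9,3,7)
Grübler: 3·8 − 2·3 − 7 = 11

M = 11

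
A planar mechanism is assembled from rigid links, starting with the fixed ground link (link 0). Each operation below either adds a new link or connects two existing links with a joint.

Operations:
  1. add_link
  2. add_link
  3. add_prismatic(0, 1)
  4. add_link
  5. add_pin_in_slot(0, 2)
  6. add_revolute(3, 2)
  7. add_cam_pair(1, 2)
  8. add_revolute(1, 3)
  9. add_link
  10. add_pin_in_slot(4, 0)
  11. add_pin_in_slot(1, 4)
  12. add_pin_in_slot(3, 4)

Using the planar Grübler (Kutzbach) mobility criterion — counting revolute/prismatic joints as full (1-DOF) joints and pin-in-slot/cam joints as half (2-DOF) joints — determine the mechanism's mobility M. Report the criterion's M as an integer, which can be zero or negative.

M = 1

ground; <1,0,0>
#1 <2,0,0>
#2 <3,0,0>
P:0↔1 J1 <3,1,0>
#3 <4,1,0>
PS:0↔2 J2 <4,1,1>
R:3↔2 J1 <4,2,1>
C:1↔2 J2 <4,2,2>
R:1↔3 J1 <4,3,2>
#4 <5,3,2>
PS:4↔0 J2 <5,3,3>
PS:1↔4 J2 <5,3,4>
PS:3↔4 J2 <5,3,5>
3×4 − 2×3 − 1×5 = 1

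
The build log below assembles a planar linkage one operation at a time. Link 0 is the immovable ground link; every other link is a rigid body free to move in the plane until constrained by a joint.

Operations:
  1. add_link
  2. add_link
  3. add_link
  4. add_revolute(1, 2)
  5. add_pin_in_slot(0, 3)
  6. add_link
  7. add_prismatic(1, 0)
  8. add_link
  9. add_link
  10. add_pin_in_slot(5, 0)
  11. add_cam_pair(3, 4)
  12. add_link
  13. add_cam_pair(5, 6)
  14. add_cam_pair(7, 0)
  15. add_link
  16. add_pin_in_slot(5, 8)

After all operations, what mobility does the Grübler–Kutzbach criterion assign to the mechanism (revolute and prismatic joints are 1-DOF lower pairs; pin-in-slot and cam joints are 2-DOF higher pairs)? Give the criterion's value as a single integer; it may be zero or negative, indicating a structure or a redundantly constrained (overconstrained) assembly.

(L,J1,J2)=(1,0,0); link0 fixed
link1: (2,0,0)
link2: (3,0,0)
link3: (4,0,0)
R 1-2 [J1]: (4,1,0)
PS 0-3 [J2]: (4,1,1)
link4: (5,1,1)
P 1-0 [J1]: (5,2,1)
link5: (6,2,1)
link6: (7,2,1)
PS 5-0 [J2]: (7,2,2)
C 3-4 [J2]: (7,2,3)
link7: (8,2,3)
C 5-6 [J2]: (8,2,4)
C 7-0 [J2]: (8,2,5)
link8: (9,2,5)
PS 5-8 [J2]: (9,2,6)
Grübler: 3·8 − 2·2 − 6 = 14

M = 14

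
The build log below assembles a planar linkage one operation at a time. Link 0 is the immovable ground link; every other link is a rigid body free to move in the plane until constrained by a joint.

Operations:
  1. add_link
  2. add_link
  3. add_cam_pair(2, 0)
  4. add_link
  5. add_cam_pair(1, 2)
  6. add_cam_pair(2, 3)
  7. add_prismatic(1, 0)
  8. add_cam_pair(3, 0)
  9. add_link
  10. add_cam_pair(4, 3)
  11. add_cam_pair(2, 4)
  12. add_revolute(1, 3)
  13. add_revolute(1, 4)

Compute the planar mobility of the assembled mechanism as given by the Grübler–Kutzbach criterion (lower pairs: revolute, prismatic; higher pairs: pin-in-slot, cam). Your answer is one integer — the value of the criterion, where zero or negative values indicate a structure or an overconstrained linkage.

M = 0

(L,J1,J2)=(1,0,0); link0 fixed
link1: (2,0,0)
link2: (3,0,0)
C 2-0 [J2]: (3,0,1)
link3: (4,0,1)
C 1-2 [J2]: (4,0,2)
C 2-3 [J2]: (4,0,3)
P 1-0 [J1]: (4,1,3)
C 3-0 [J2]: (4,1,4)
link4: (5,1,4)
C 4-3 [J2]: (5,1,5)
C 2-4 [J2]: (5,1,6)
R 1-3 [J1]: (5,2,6)
R 1-4 [J1]: (5,3,6)
Grübler: 3·4 − 2·3 − 6 = 0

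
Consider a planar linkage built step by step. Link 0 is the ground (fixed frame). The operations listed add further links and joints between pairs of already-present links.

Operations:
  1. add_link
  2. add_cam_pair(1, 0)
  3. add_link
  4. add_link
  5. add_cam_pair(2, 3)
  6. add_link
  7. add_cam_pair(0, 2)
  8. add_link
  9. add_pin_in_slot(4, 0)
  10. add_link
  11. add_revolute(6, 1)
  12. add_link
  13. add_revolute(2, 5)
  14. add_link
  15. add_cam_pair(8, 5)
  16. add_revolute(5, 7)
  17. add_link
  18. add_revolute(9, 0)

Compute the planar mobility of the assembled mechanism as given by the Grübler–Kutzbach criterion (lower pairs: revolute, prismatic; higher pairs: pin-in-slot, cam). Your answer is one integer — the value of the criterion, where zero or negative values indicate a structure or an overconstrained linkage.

M = 14

L=1 J1=0 J2=0
add link → L=2 J1=0 J2=0
C@1,0 dof=2 J2 → L=2 J1=0 J2=1
add link → L=3 J1=0 J2=1
add link → L=4 J1=0 J2=1
C@2,3 dof=2 J2 → L=4 J1=0 J2=2
add link → L=5 J1=0 J2=2
C@0,2 dof=2 J2 → L=5 J1=0 J2=3
add link → L=6 J1=0 J2=3
PS@4,0 dof=2 J2 → L=6 J1=0 J2=4
add link → L=7 J1=0 J2=4
R@6,1 dof=1 J1 → L=7 J1=1 J2=4
add link → L=8 J1=1 J2=4
R@2,5 dof=1 J1 → L=8 J1=2 J2=4
add link → L=9 J1=2 J2=4
C@8,5 dof=2 J2 → L=9 J1=2 J2=5
R@5,7 dof=1 J1 → L=9 J1=3 J2=5
add link → L=10 J1=3 J2=5
R@9,0 dof=1 J1 → L=10 J1=4 J2=5
M=3(L−1)−2J1−J2=3·9−2·4−5=14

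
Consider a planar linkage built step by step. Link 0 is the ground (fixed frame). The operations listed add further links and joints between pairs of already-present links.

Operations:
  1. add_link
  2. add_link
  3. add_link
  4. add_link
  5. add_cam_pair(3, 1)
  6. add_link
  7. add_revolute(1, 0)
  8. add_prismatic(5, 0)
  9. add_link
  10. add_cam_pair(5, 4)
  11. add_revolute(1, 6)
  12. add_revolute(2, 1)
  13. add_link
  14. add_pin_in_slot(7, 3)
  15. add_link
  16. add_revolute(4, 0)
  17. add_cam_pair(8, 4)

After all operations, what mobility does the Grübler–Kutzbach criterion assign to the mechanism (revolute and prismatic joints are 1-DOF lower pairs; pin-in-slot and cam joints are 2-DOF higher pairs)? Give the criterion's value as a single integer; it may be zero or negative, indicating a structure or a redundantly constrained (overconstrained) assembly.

M = 10

L=1 J1=0 J2=0
add link → L=2 J1=0 J2=0
add link → L=3 J1=0 J2=0
add link → L=4 J1=0 J2=0
add link → L=5 J1=0 J2=0
C@3,1 dof=2 J2 → L=5 J1=0 J2=1
add link → L=6 J1=0 J2=1
R@1,0 dof=1 J1 → L=6 J1=1 J2=1
P@5,0 dof=1 J1 → L=6 J1=2 J2=1
add link → L=7 J1=2 J2=1
C@5,4 dof=2 J2 → L=7 J1=2 J2=2
R@1,6 dof=1 J1 → L=7 J1=3 J2=2
R@2,1 dof=1 J1 → L=7 J1=4 J2=2
add link → L=8 J1=4 J2=2
PS@7,3 dof=2 J2 → L=8 J1=4 J2=3
add link → L=9 J1=4 J2=3
R@4,0 dof=1 J1 → L=9 J1=5 J2=3
C@8,4 dof=2 J2 → L=9 J1=5 J2=4
M=3(L−1)−2J1−J2=3·8−2·5−4=10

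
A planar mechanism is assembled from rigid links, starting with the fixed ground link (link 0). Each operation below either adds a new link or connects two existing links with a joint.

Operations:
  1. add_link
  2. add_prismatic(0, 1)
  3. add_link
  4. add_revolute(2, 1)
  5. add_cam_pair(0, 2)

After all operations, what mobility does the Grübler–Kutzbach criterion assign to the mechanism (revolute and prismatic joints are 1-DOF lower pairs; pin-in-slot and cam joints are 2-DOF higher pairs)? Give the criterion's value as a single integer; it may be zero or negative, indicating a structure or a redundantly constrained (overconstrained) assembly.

M = 1

link 0 = ground. State L|J1|J2 = 1|0|0
+link1  2|0|0
P(0,1) f=1→J1  2|1|0
+link2  3|1|0
R(2,1) f=1→J1  3|2|0
C(0,2) f=2→J2  3|2|1
M = 3(3−1)−2·2−1 = 6−4−1 = 1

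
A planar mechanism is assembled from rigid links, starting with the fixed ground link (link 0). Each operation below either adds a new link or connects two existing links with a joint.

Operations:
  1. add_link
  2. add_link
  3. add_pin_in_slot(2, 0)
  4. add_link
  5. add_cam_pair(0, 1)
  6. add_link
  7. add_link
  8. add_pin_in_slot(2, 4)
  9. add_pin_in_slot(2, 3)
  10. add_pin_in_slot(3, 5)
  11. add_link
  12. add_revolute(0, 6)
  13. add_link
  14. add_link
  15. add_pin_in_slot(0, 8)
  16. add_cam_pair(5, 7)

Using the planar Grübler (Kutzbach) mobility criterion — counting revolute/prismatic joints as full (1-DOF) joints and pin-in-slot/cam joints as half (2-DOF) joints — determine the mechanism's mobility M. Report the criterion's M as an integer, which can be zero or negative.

M = 15

ground; <1,0,0>
#1 <2,0,0>
#2 <3,0,0>
PS:2↔0 J2 <3,0,1>
#3 <4,0,1>
C:0↔1 J2 <4,0,2>
#4 <5,0,2>
#5 <6,0,2>
PS:2↔4 J2 <6,0,3>
PS:2↔3 J2 <6,0,4>
PS:3↔5 J2 <6,0,5>
#6 <7,0,5>
R:0↔6 J1 <7,1,5>
#7 <8,1,5>
#8 <9,1,5>
PS:0↔8 J2 <9,1,6>
C:5↔7 J2 <9,1,7>
3×8 − 2×1 − 1×7 = 15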